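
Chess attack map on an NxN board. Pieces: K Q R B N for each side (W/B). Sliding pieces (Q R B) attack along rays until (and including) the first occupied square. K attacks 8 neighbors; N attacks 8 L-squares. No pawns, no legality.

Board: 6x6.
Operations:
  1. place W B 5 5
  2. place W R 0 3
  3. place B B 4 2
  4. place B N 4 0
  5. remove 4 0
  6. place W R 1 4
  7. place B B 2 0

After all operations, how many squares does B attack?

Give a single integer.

Op 1: place WB@(5,5)
Op 2: place WR@(0,3)
Op 3: place BB@(4,2)
Op 4: place BN@(4,0)
Op 5: remove (4,0)
Op 6: place WR@(1,4)
Op 7: place BB@(2,0)
Per-piece attacks for B:
  BB@(2,0): attacks (3,1) (4,2) (1,1) (0,2) [ray(1,1) blocked at (4,2)]
  BB@(4,2): attacks (5,3) (5,1) (3,3) (2,4) (1,5) (3,1) (2,0) [ray(-1,-1) blocked at (2,0)]
Union (10 distinct): (0,2) (1,1) (1,5) (2,0) (2,4) (3,1) (3,3) (4,2) (5,1) (5,3)

Answer: 10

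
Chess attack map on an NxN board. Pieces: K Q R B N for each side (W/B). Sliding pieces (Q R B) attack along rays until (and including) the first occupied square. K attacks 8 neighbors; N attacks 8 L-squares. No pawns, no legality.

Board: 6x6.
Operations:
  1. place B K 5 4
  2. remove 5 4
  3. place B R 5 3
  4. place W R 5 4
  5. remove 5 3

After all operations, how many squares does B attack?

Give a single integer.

Op 1: place BK@(5,4)
Op 2: remove (5,4)
Op 3: place BR@(5,3)
Op 4: place WR@(5,4)
Op 5: remove (5,3)
Per-piece attacks for B:
Union (0 distinct): (none)

Answer: 0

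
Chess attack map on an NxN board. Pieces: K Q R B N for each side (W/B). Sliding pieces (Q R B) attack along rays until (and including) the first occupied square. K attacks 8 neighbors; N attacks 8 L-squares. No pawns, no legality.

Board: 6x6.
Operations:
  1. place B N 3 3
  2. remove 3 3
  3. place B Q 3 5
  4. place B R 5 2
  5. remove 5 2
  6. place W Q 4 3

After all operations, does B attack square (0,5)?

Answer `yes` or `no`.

Answer: yes

Derivation:
Op 1: place BN@(3,3)
Op 2: remove (3,3)
Op 3: place BQ@(3,5)
Op 4: place BR@(5,2)
Op 5: remove (5,2)
Op 6: place WQ@(4,3)
Per-piece attacks for B:
  BQ@(3,5): attacks (3,4) (3,3) (3,2) (3,1) (3,0) (4,5) (5,5) (2,5) (1,5) (0,5) (4,4) (5,3) (2,4) (1,3) (0,2)
B attacks (0,5): yes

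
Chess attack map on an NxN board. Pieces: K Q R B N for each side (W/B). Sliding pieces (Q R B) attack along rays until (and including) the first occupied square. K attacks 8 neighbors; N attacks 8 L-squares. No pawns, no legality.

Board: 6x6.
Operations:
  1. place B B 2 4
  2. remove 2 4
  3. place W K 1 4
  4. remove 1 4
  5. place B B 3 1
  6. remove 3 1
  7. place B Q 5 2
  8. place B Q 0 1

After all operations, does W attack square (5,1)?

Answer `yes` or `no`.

Op 1: place BB@(2,4)
Op 2: remove (2,4)
Op 3: place WK@(1,4)
Op 4: remove (1,4)
Op 5: place BB@(3,1)
Op 6: remove (3,1)
Op 7: place BQ@(5,2)
Op 8: place BQ@(0,1)
Per-piece attacks for W:
W attacks (5,1): no

Answer: no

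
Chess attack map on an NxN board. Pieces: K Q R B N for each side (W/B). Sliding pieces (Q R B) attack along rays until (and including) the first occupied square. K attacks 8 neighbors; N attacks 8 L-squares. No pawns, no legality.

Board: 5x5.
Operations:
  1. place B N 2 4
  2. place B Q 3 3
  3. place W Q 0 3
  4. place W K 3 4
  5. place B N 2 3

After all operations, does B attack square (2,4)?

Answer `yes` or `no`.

Op 1: place BN@(2,4)
Op 2: place BQ@(3,3)
Op 3: place WQ@(0,3)
Op 4: place WK@(3,4)
Op 5: place BN@(2,3)
Per-piece attacks for B:
  BN@(2,3): attacks (4,4) (0,4) (3,1) (4,2) (1,1) (0,2)
  BN@(2,4): attacks (3,2) (4,3) (1,2) (0,3)
  BQ@(3,3): attacks (3,4) (3,2) (3,1) (3,0) (4,3) (2,3) (4,4) (4,2) (2,4) (2,2) (1,1) (0,0) [ray(0,1) blocked at (3,4); ray(-1,0) blocked at (2,3); ray(-1,1) blocked at (2,4)]
B attacks (2,4): yes

Answer: yes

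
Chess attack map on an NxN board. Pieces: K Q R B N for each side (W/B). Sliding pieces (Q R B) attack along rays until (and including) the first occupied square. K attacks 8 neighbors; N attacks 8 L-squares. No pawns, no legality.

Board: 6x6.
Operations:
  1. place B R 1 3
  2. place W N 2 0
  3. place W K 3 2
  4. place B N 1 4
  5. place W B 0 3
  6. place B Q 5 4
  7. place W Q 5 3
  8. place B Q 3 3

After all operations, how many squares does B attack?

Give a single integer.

Op 1: place BR@(1,3)
Op 2: place WN@(2,0)
Op 3: place WK@(3,2)
Op 4: place BN@(1,4)
Op 5: place WB@(0,3)
Op 6: place BQ@(5,4)
Op 7: place WQ@(5,3)
Op 8: place BQ@(3,3)
Per-piece attacks for B:
  BR@(1,3): attacks (1,4) (1,2) (1,1) (1,0) (2,3) (3,3) (0,3) [ray(0,1) blocked at (1,4); ray(1,0) blocked at (3,3); ray(-1,0) blocked at (0,3)]
  BN@(1,4): attacks (3,5) (2,2) (3,3) (0,2)
  BQ@(3,3): attacks (3,4) (3,5) (3,2) (4,3) (5,3) (2,3) (1,3) (4,4) (5,5) (4,2) (5,1) (2,4) (1,5) (2,2) (1,1) (0,0) [ray(0,-1) blocked at (3,2); ray(1,0) blocked at (5,3); ray(-1,0) blocked at (1,3)]
  BQ@(5,4): attacks (5,5) (5,3) (4,4) (3,4) (2,4) (1,4) (4,5) (4,3) (3,2) [ray(0,-1) blocked at (5,3); ray(-1,0) blocked at (1,4); ray(-1,-1) blocked at (3,2)]
Union (23 distinct): (0,0) (0,2) (0,3) (1,0) (1,1) (1,2) (1,3) (1,4) (1,5) (2,2) (2,3) (2,4) (3,2) (3,3) (3,4) (3,5) (4,2) (4,3) (4,4) (4,5) (5,1) (5,3) (5,5)

Answer: 23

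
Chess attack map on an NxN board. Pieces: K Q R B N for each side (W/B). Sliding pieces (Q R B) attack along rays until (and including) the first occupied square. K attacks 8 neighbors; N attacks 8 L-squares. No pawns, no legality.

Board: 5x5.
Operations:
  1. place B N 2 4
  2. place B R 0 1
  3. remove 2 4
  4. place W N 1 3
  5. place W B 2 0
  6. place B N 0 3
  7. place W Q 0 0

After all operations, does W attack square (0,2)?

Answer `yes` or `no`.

Op 1: place BN@(2,4)
Op 2: place BR@(0,1)
Op 3: remove (2,4)
Op 4: place WN@(1,3)
Op 5: place WB@(2,0)
Op 6: place BN@(0,3)
Op 7: place WQ@(0,0)
Per-piece attacks for W:
  WQ@(0,0): attacks (0,1) (1,0) (2,0) (1,1) (2,2) (3,3) (4,4) [ray(0,1) blocked at (0,1); ray(1,0) blocked at (2,0)]
  WN@(1,3): attacks (3,4) (2,1) (3,2) (0,1)
  WB@(2,0): attacks (3,1) (4,2) (1,1) (0,2)
W attacks (0,2): yes

Answer: yes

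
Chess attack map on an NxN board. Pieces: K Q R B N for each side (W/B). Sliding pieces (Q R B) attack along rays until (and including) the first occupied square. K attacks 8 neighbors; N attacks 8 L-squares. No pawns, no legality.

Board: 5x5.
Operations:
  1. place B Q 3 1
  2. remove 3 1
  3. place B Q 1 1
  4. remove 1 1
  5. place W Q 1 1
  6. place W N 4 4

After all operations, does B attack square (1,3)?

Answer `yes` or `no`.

Answer: no

Derivation:
Op 1: place BQ@(3,1)
Op 2: remove (3,1)
Op 3: place BQ@(1,1)
Op 4: remove (1,1)
Op 5: place WQ@(1,1)
Op 6: place WN@(4,4)
Per-piece attacks for B:
B attacks (1,3): no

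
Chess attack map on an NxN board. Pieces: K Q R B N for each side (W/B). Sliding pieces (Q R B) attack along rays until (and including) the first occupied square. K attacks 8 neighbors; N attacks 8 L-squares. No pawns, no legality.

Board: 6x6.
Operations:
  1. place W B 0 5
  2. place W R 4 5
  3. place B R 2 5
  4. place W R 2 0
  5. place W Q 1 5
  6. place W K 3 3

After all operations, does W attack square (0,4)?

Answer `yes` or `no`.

Answer: yes

Derivation:
Op 1: place WB@(0,5)
Op 2: place WR@(4,5)
Op 3: place BR@(2,5)
Op 4: place WR@(2,0)
Op 5: place WQ@(1,5)
Op 6: place WK@(3,3)
Per-piece attacks for W:
  WB@(0,5): attacks (1,4) (2,3) (3,2) (4,1) (5,0)
  WQ@(1,5): attacks (1,4) (1,3) (1,2) (1,1) (1,0) (2,5) (0,5) (2,4) (3,3) (0,4) [ray(1,0) blocked at (2,5); ray(-1,0) blocked at (0,5); ray(1,-1) blocked at (3,3)]
  WR@(2,0): attacks (2,1) (2,2) (2,3) (2,4) (2,5) (3,0) (4,0) (5,0) (1,0) (0,0) [ray(0,1) blocked at (2,5)]
  WK@(3,3): attacks (3,4) (3,2) (4,3) (2,3) (4,4) (4,2) (2,4) (2,2)
  WR@(4,5): attacks (4,4) (4,3) (4,2) (4,1) (4,0) (5,5) (3,5) (2,5) [ray(-1,0) blocked at (2,5)]
W attacks (0,4): yes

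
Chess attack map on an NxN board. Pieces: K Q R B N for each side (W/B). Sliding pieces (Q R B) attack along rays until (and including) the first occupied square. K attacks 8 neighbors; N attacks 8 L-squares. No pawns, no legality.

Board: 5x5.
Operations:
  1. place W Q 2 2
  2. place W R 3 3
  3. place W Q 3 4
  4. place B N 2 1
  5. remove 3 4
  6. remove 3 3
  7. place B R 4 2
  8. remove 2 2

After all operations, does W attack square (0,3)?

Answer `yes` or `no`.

Answer: no

Derivation:
Op 1: place WQ@(2,2)
Op 2: place WR@(3,3)
Op 3: place WQ@(3,4)
Op 4: place BN@(2,1)
Op 5: remove (3,4)
Op 6: remove (3,3)
Op 7: place BR@(4,2)
Op 8: remove (2,2)
Per-piece attacks for W:
W attacks (0,3): no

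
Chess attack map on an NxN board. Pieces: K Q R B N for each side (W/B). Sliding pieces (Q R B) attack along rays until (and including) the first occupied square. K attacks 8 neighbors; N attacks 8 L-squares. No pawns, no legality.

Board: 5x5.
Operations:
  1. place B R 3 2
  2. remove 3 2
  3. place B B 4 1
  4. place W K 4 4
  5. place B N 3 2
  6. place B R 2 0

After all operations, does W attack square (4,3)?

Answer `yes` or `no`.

Answer: yes

Derivation:
Op 1: place BR@(3,2)
Op 2: remove (3,2)
Op 3: place BB@(4,1)
Op 4: place WK@(4,4)
Op 5: place BN@(3,2)
Op 6: place BR@(2,0)
Per-piece attacks for W:
  WK@(4,4): attacks (4,3) (3,4) (3,3)
W attacks (4,3): yes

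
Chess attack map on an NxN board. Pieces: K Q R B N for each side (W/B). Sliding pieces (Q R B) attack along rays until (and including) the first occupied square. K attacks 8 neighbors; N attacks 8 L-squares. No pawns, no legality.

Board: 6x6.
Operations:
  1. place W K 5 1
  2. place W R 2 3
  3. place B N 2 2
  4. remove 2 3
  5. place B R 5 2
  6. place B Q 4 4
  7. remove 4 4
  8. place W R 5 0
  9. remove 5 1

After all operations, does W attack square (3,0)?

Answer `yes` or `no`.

Op 1: place WK@(5,1)
Op 2: place WR@(2,3)
Op 3: place BN@(2,2)
Op 4: remove (2,3)
Op 5: place BR@(5,2)
Op 6: place BQ@(4,4)
Op 7: remove (4,4)
Op 8: place WR@(5,0)
Op 9: remove (5,1)
Per-piece attacks for W:
  WR@(5,0): attacks (5,1) (5,2) (4,0) (3,0) (2,0) (1,0) (0,0) [ray(0,1) blocked at (5,2)]
W attacks (3,0): yes

Answer: yes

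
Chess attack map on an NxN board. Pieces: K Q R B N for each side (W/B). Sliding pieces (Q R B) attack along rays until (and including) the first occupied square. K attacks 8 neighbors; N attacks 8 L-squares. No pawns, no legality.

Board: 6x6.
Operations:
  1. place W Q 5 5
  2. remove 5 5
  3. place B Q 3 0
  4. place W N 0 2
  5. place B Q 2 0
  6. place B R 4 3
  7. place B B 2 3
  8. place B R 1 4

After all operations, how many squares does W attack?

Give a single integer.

Answer: 4

Derivation:
Op 1: place WQ@(5,5)
Op 2: remove (5,5)
Op 3: place BQ@(3,0)
Op 4: place WN@(0,2)
Op 5: place BQ@(2,0)
Op 6: place BR@(4,3)
Op 7: place BB@(2,3)
Op 8: place BR@(1,4)
Per-piece attacks for W:
  WN@(0,2): attacks (1,4) (2,3) (1,0) (2,1)
Union (4 distinct): (1,0) (1,4) (2,1) (2,3)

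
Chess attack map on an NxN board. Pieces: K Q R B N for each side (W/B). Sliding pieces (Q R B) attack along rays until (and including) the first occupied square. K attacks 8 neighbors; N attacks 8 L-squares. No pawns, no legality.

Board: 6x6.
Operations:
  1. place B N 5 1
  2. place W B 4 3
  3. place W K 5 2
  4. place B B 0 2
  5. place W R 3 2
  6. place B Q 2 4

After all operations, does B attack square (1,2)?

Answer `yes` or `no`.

Op 1: place BN@(5,1)
Op 2: place WB@(4,3)
Op 3: place WK@(5,2)
Op 4: place BB@(0,2)
Op 5: place WR@(3,2)
Op 6: place BQ@(2,4)
Per-piece attacks for B:
  BB@(0,2): attacks (1,3) (2,4) (1,1) (2,0) [ray(1,1) blocked at (2,4)]
  BQ@(2,4): attacks (2,5) (2,3) (2,2) (2,1) (2,0) (3,4) (4,4) (5,4) (1,4) (0,4) (3,5) (3,3) (4,2) (5,1) (1,5) (1,3) (0,2) [ray(1,-1) blocked at (5,1); ray(-1,-1) blocked at (0,2)]
  BN@(5,1): attacks (4,3) (3,2) (3,0)
B attacks (1,2): no

Answer: no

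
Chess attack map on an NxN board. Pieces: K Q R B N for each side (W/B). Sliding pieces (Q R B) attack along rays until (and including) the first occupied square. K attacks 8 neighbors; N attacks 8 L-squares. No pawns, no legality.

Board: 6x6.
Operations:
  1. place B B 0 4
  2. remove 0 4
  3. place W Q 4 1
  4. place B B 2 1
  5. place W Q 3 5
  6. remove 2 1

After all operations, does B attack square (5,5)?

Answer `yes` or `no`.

Op 1: place BB@(0,4)
Op 2: remove (0,4)
Op 3: place WQ@(4,1)
Op 4: place BB@(2,1)
Op 5: place WQ@(3,5)
Op 6: remove (2,1)
Per-piece attacks for B:
B attacks (5,5): no

Answer: no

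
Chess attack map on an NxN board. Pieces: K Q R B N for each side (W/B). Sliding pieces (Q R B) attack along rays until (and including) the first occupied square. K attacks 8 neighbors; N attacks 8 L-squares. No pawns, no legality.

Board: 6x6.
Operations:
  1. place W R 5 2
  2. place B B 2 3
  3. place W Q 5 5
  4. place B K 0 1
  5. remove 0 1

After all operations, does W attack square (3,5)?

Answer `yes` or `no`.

Op 1: place WR@(5,2)
Op 2: place BB@(2,3)
Op 3: place WQ@(5,5)
Op 4: place BK@(0,1)
Op 5: remove (0,1)
Per-piece attacks for W:
  WR@(5,2): attacks (5,3) (5,4) (5,5) (5,1) (5,0) (4,2) (3,2) (2,2) (1,2) (0,2) [ray(0,1) blocked at (5,5)]
  WQ@(5,5): attacks (5,4) (5,3) (5,2) (4,5) (3,5) (2,5) (1,5) (0,5) (4,4) (3,3) (2,2) (1,1) (0,0) [ray(0,-1) blocked at (5,2)]
W attacks (3,5): yes

Answer: yes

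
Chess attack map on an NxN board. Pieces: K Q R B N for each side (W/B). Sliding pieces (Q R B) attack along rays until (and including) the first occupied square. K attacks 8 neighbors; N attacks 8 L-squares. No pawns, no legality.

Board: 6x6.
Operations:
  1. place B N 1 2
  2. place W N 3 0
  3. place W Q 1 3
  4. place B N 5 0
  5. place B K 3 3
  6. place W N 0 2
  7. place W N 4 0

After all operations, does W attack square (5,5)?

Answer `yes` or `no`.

Answer: no

Derivation:
Op 1: place BN@(1,2)
Op 2: place WN@(3,0)
Op 3: place WQ@(1,3)
Op 4: place BN@(5,0)
Op 5: place BK@(3,3)
Op 6: place WN@(0,2)
Op 7: place WN@(4,0)
Per-piece attacks for W:
  WN@(0,2): attacks (1,4) (2,3) (1,0) (2,1)
  WQ@(1,3): attacks (1,4) (1,5) (1,2) (2,3) (3,3) (0,3) (2,4) (3,5) (2,2) (3,1) (4,0) (0,4) (0,2) [ray(0,-1) blocked at (1,2); ray(1,0) blocked at (3,3); ray(1,-1) blocked at (4,0); ray(-1,-1) blocked at (0,2)]
  WN@(3,0): attacks (4,2) (5,1) (2,2) (1,1)
  WN@(4,0): attacks (5,2) (3,2) (2,1)
W attacks (5,5): no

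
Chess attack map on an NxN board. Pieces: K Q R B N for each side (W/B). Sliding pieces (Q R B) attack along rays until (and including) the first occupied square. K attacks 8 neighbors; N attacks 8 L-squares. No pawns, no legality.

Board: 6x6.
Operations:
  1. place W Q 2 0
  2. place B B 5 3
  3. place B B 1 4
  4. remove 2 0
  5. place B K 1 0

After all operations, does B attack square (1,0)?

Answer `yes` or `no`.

Op 1: place WQ@(2,0)
Op 2: place BB@(5,3)
Op 3: place BB@(1,4)
Op 4: remove (2,0)
Op 5: place BK@(1,0)
Per-piece attacks for B:
  BK@(1,0): attacks (1,1) (2,0) (0,0) (2,1) (0,1)
  BB@(1,4): attacks (2,5) (2,3) (3,2) (4,1) (5,0) (0,5) (0,3)
  BB@(5,3): attacks (4,4) (3,5) (4,2) (3,1) (2,0)
B attacks (1,0): no

Answer: no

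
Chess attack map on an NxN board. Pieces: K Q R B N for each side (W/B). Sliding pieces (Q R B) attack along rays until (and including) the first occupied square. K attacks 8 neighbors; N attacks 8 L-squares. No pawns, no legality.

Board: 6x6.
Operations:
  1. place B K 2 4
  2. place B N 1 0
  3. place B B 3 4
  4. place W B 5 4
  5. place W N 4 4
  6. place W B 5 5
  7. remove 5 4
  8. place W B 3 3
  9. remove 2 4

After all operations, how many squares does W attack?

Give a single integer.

Answer: 12

Derivation:
Op 1: place BK@(2,4)
Op 2: place BN@(1,0)
Op 3: place BB@(3,4)
Op 4: place WB@(5,4)
Op 5: place WN@(4,4)
Op 6: place WB@(5,5)
Op 7: remove (5,4)
Op 8: place WB@(3,3)
Op 9: remove (2,4)
Per-piece attacks for W:
  WB@(3,3): attacks (4,4) (4,2) (5,1) (2,4) (1,5) (2,2) (1,1) (0,0) [ray(1,1) blocked at (4,4)]
  WN@(4,4): attacks (2,5) (5,2) (3,2) (2,3)
  WB@(5,5): attacks (4,4) [ray(-1,-1) blocked at (4,4)]
Union (12 distinct): (0,0) (1,1) (1,5) (2,2) (2,3) (2,4) (2,5) (3,2) (4,2) (4,4) (5,1) (5,2)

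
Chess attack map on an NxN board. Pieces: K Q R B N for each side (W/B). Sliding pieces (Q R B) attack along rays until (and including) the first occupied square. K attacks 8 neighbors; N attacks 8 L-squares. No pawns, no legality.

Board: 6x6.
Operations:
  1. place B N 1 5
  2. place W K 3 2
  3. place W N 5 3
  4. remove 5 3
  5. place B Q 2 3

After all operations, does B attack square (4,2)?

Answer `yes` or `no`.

Op 1: place BN@(1,5)
Op 2: place WK@(3,2)
Op 3: place WN@(5,3)
Op 4: remove (5,3)
Op 5: place BQ@(2,3)
Per-piece attacks for B:
  BN@(1,5): attacks (2,3) (3,4) (0,3)
  BQ@(2,3): attacks (2,4) (2,5) (2,2) (2,1) (2,0) (3,3) (4,3) (5,3) (1,3) (0,3) (3,4) (4,5) (3,2) (1,4) (0,5) (1,2) (0,1) [ray(1,-1) blocked at (3,2)]
B attacks (4,2): no

Answer: no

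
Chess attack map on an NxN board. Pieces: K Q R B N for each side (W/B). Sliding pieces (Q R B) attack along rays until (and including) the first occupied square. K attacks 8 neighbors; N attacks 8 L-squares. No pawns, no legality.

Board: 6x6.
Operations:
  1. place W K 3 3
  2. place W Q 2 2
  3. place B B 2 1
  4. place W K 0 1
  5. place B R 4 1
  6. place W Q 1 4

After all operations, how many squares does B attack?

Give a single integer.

Op 1: place WK@(3,3)
Op 2: place WQ@(2,2)
Op 3: place BB@(2,1)
Op 4: place WK@(0,1)
Op 5: place BR@(4,1)
Op 6: place WQ@(1,4)
Per-piece attacks for B:
  BB@(2,1): attacks (3,2) (4,3) (5,4) (3,0) (1,2) (0,3) (1,0)
  BR@(4,1): attacks (4,2) (4,3) (4,4) (4,5) (4,0) (5,1) (3,1) (2,1) [ray(-1,0) blocked at (2,1)]
Union (14 distinct): (0,3) (1,0) (1,2) (2,1) (3,0) (3,1) (3,2) (4,0) (4,2) (4,3) (4,4) (4,5) (5,1) (5,4)

Answer: 14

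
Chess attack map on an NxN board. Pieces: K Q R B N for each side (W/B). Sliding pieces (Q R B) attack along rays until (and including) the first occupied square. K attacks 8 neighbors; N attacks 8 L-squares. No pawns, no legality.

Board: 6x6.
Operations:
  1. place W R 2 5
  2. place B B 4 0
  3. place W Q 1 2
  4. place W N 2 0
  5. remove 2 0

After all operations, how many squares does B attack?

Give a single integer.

Answer: 5

Derivation:
Op 1: place WR@(2,5)
Op 2: place BB@(4,0)
Op 3: place WQ@(1,2)
Op 4: place WN@(2,0)
Op 5: remove (2,0)
Per-piece attacks for B:
  BB@(4,0): attacks (5,1) (3,1) (2,2) (1,3) (0,4)
Union (5 distinct): (0,4) (1,3) (2,2) (3,1) (5,1)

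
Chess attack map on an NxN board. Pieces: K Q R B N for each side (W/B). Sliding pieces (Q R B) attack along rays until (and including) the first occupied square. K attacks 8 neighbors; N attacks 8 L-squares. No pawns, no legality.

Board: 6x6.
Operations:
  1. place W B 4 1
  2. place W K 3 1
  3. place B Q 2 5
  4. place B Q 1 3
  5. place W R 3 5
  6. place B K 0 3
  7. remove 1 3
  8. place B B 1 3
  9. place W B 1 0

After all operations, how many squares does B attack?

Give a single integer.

Answer: 18

Derivation:
Op 1: place WB@(4,1)
Op 2: place WK@(3,1)
Op 3: place BQ@(2,5)
Op 4: place BQ@(1,3)
Op 5: place WR@(3,5)
Op 6: place BK@(0,3)
Op 7: remove (1,3)
Op 8: place BB@(1,3)
Op 9: place WB@(1,0)
Per-piece attacks for B:
  BK@(0,3): attacks (0,4) (0,2) (1,3) (1,4) (1,2)
  BB@(1,3): attacks (2,4) (3,5) (2,2) (3,1) (0,4) (0,2) [ray(1,1) blocked at (3,5); ray(1,-1) blocked at (3,1)]
  BQ@(2,5): attacks (2,4) (2,3) (2,2) (2,1) (2,0) (3,5) (1,5) (0,5) (3,4) (4,3) (5,2) (1,4) (0,3) [ray(1,0) blocked at (3,5); ray(-1,-1) blocked at (0,3)]
Union (18 distinct): (0,2) (0,3) (0,4) (0,5) (1,2) (1,3) (1,4) (1,5) (2,0) (2,1) (2,2) (2,3) (2,4) (3,1) (3,4) (3,5) (4,3) (5,2)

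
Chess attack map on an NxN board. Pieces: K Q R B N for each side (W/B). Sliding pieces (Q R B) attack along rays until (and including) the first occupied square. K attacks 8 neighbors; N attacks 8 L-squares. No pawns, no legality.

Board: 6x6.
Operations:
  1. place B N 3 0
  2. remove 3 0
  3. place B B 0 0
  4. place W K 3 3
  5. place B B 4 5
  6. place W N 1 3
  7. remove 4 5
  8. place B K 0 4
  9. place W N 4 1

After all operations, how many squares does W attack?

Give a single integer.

Op 1: place BN@(3,0)
Op 2: remove (3,0)
Op 3: place BB@(0,0)
Op 4: place WK@(3,3)
Op 5: place BB@(4,5)
Op 6: place WN@(1,3)
Op 7: remove (4,5)
Op 8: place BK@(0,4)
Op 9: place WN@(4,1)
Per-piece attacks for W:
  WN@(1,3): attacks (2,5) (3,4) (0,5) (2,1) (3,2) (0,1)
  WK@(3,3): attacks (3,4) (3,2) (4,3) (2,3) (4,4) (4,2) (2,4) (2,2)
  WN@(4,1): attacks (5,3) (3,3) (2,2) (2,0)
Union (15 distinct): (0,1) (0,5) (2,0) (2,1) (2,2) (2,3) (2,4) (2,5) (3,2) (3,3) (3,4) (4,2) (4,3) (4,4) (5,3)

Answer: 15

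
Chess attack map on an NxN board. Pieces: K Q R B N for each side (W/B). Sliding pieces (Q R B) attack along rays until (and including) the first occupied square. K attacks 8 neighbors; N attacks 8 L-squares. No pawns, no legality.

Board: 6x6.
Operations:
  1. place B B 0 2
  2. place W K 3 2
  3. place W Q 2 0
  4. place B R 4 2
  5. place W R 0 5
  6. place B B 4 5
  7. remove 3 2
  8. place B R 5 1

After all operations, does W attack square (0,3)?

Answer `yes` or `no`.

Answer: yes

Derivation:
Op 1: place BB@(0,2)
Op 2: place WK@(3,2)
Op 3: place WQ@(2,0)
Op 4: place BR@(4,2)
Op 5: place WR@(0,5)
Op 6: place BB@(4,5)
Op 7: remove (3,2)
Op 8: place BR@(5,1)
Per-piece attacks for W:
  WR@(0,5): attacks (0,4) (0,3) (0,2) (1,5) (2,5) (3,5) (4,5) [ray(0,-1) blocked at (0,2); ray(1,0) blocked at (4,5)]
  WQ@(2,0): attacks (2,1) (2,2) (2,3) (2,4) (2,5) (3,0) (4,0) (5,0) (1,0) (0,0) (3,1) (4,2) (1,1) (0,2) [ray(1,1) blocked at (4,2); ray(-1,1) blocked at (0,2)]
W attacks (0,3): yes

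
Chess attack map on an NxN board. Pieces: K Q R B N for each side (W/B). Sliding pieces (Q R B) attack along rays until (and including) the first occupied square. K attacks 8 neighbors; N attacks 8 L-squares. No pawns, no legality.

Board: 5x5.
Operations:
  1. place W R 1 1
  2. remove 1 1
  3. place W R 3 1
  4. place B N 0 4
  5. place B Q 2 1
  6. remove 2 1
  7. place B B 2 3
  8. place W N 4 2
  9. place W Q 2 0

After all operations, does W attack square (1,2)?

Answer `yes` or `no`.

Answer: no

Derivation:
Op 1: place WR@(1,1)
Op 2: remove (1,1)
Op 3: place WR@(3,1)
Op 4: place BN@(0,4)
Op 5: place BQ@(2,1)
Op 6: remove (2,1)
Op 7: place BB@(2,3)
Op 8: place WN@(4,2)
Op 9: place WQ@(2,0)
Per-piece attacks for W:
  WQ@(2,0): attacks (2,1) (2,2) (2,3) (3,0) (4,0) (1,0) (0,0) (3,1) (1,1) (0,2) [ray(0,1) blocked at (2,3); ray(1,1) blocked at (3,1)]
  WR@(3,1): attacks (3,2) (3,3) (3,4) (3,0) (4,1) (2,1) (1,1) (0,1)
  WN@(4,2): attacks (3,4) (2,3) (3,0) (2,1)
W attacks (1,2): no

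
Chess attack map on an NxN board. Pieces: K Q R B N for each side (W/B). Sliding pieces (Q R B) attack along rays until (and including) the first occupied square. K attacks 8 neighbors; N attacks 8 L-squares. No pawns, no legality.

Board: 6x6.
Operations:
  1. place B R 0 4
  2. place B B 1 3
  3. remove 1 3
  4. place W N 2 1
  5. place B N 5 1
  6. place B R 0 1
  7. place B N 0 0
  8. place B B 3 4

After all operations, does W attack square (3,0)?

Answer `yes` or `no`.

Answer: no

Derivation:
Op 1: place BR@(0,4)
Op 2: place BB@(1,3)
Op 3: remove (1,3)
Op 4: place WN@(2,1)
Op 5: place BN@(5,1)
Op 6: place BR@(0,1)
Op 7: place BN@(0,0)
Op 8: place BB@(3,4)
Per-piece attacks for W:
  WN@(2,1): attacks (3,3) (4,2) (1,3) (0,2) (4,0) (0,0)
W attacks (3,0): no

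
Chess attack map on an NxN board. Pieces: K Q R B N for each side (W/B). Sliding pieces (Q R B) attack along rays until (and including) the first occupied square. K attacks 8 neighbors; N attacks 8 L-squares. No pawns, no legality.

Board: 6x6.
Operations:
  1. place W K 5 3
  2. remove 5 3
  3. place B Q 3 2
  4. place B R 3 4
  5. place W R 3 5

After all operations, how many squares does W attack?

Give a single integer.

Answer: 6

Derivation:
Op 1: place WK@(5,3)
Op 2: remove (5,3)
Op 3: place BQ@(3,2)
Op 4: place BR@(3,4)
Op 5: place WR@(3,5)
Per-piece attacks for W:
  WR@(3,5): attacks (3,4) (4,5) (5,5) (2,5) (1,5) (0,5) [ray(0,-1) blocked at (3,4)]
Union (6 distinct): (0,5) (1,5) (2,5) (3,4) (4,5) (5,5)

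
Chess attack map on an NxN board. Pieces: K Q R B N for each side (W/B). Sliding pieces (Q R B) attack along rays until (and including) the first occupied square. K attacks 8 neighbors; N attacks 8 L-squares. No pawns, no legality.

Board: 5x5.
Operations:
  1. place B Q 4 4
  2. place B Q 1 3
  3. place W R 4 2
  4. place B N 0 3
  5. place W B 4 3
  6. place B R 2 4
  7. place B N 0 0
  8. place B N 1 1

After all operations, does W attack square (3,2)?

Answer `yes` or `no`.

Answer: yes

Derivation:
Op 1: place BQ@(4,4)
Op 2: place BQ@(1,3)
Op 3: place WR@(4,2)
Op 4: place BN@(0,3)
Op 5: place WB@(4,3)
Op 6: place BR@(2,4)
Op 7: place BN@(0,0)
Op 8: place BN@(1,1)
Per-piece attacks for W:
  WR@(4,2): attacks (4,3) (4,1) (4,0) (3,2) (2,2) (1,2) (0,2) [ray(0,1) blocked at (4,3)]
  WB@(4,3): attacks (3,4) (3,2) (2,1) (1,0)
W attacks (3,2): yes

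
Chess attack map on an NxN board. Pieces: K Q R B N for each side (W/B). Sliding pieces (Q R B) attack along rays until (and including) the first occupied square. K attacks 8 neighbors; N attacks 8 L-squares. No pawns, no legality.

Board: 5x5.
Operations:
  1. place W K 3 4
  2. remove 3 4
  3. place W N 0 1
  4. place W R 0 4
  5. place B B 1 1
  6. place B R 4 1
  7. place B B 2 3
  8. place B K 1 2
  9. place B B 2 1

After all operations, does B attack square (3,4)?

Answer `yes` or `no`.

Op 1: place WK@(3,4)
Op 2: remove (3,4)
Op 3: place WN@(0,1)
Op 4: place WR@(0,4)
Op 5: place BB@(1,1)
Op 6: place BR@(4,1)
Op 7: place BB@(2,3)
Op 8: place BK@(1,2)
Op 9: place BB@(2,1)
Per-piece attacks for B:
  BB@(1,1): attacks (2,2) (3,3) (4,4) (2,0) (0,2) (0,0)
  BK@(1,2): attacks (1,3) (1,1) (2,2) (0,2) (2,3) (2,1) (0,3) (0,1)
  BB@(2,1): attacks (3,2) (4,3) (3,0) (1,2) (1,0) [ray(-1,1) blocked at (1,2)]
  BB@(2,3): attacks (3,4) (3,2) (4,1) (1,4) (1,2) [ray(1,-1) blocked at (4,1); ray(-1,-1) blocked at (1,2)]
  BR@(4,1): attacks (4,2) (4,3) (4,4) (4,0) (3,1) (2,1) [ray(-1,0) blocked at (2,1)]
B attacks (3,4): yes

Answer: yes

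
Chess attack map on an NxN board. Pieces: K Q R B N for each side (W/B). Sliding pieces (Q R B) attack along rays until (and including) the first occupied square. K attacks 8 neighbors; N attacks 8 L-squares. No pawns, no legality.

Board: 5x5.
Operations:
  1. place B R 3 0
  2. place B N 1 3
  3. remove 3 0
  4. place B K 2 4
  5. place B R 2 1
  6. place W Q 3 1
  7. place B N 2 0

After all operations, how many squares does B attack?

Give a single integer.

Answer: 15

Derivation:
Op 1: place BR@(3,0)
Op 2: place BN@(1,3)
Op 3: remove (3,0)
Op 4: place BK@(2,4)
Op 5: place BR@(2,1)
Op 6: place WQ@(3,1)
Op 7: place BN@(2,0)
Per-piece attacks for B:
  BN@(1,3): attacks (3,4) (2,1) (3,2) (0,1)
  BN@(2,0): attacks (3,2) (4,1) (1,2) (0,1)
  BR@(2,1): attacks (2,2) (2,3) (2,4) (2,0) (3,1) (1,1) (0,1) [ray(0,1) blocked at (2,4); ray(0,-1) blocked at (2,0); ray(1,0) blocked at (3,1)]
  BK@(2,4): attacks (2,3) (3,4) (1,4) (3,3) (1,3)
Union (15 distinct): (0,1) (1,1) (1,2) (1,3) (1,4) (2,0) (2,1) (2,2) (2,3) (2,4) (3,1) (3,2) (3,3) (3,4) (4,1)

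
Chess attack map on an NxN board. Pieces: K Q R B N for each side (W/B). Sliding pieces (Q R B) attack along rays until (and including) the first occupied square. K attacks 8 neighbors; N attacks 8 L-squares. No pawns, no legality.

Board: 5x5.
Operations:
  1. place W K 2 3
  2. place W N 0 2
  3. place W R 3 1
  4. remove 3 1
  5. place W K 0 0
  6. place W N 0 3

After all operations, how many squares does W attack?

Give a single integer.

Op 1: place WK@(2,3)
Op 2: place WN@(0,2)
Op 3: place WR@(3,1)
Op 4: remove (3,1)
Op 5: place WK@(0,0)
Op 6: place WN@(0,3)
Per-piece attacks for W:
  WK@(0,0): attacks (0,1) (1,0) (1,1)
  WN@(0,2): attacks (1,4) (2,3) (1,0) (2,1)
  WN@(0,3): attacks (2,4) (1,1) (2,2)
  WK@(2,3): attacks (2,4) (2,2) (3,3) (1,3) (3,4) (3,2) (1,4) (1,2)
Union (13 distinct): (0,1) (1,0) (1,1) (1,2) (1,3) (1,4) (2,1) (2,2) (2,3) (2,4) (3,2) (3,3) (3,4)

Answer: 13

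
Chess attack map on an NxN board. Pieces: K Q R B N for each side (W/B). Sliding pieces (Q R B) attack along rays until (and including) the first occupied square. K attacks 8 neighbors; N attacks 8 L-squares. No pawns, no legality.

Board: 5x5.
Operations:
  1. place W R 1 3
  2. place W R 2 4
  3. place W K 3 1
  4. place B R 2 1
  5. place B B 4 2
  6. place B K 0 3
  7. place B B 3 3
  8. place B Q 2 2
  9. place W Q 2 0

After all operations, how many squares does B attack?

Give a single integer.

Op 1: place WR@(1,3)
Op 2: place WR@(2,4)
Op 3: place WK@(3,1)
Op 4: place BR@(2,1)
Op 5: place BB@(4,2)
Op 6: place BK@(0,3)
Op 7: place BB@(3,3)
Op 8: place BQ@(2,2)
Op 9: place WQ@(2,0)
Per-piece attacks for B:
  BK@(0,3): attacks (0,4) (0,2) (1,3) (1,4) (1,2)
  BR@(2,1): attacks (2,2) (2,0) (3,1) (1,1) (0,1) [ray(0,1) blocked at (2,2); ray(0,-1) blocked at (2,0); ray(1,0) blocked at (3,1)]
  BQ@(2,2): attacks (2,3) (2,4) (2,1) (3,2) (4,2) (1,2) (0,2) (3,3) (3,1) (1,3) (1,1) (0,0) [ray(0,1) blocked at (2,4); ray(0,-1) blocked at (2,1); ray(1,0) blocked at (4,2); ray(1,1) blocked at (3,3); ray(1,-1) blocked at (3,1); ray(-1,1) blocked at (1,3)]
  BB@(3,3): attacks (4,4) (4,2) (2,4) (2,2) [ray(1,-1) blocked at (4,2); ray(-1,1) blocked at (2,4); ray(-1,-1) blocked at (2,2)]
  BB@(4,2): attacks (3,3) (3,1) [ray(-1,1) blocked at (3,3); ray(-1,-1) blocked at (3,1)]
Union (18 distinct): (0,0) (0,1) (0,2) (0,4) (1,1) (1,2) (1,3) (1,4) (2,0) (2,1) (2,2) (2,3) (2,4) (3,1) (3,2) (3,3) (4,2) (4,4)

Answer: 18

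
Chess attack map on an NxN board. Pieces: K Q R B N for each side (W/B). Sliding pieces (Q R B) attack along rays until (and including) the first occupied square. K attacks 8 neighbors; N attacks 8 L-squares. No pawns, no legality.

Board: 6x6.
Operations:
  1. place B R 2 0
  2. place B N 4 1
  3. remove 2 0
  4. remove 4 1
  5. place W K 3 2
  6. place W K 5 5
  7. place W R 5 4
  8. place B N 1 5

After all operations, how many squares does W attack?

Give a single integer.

Answer: 20

Derivation:
Op 1: place BR@(2,0)
Op 2: place BN@(4,1)
Op 3: remove (2,0)
Op 4: remove (4,1)
Op 5: place WK@(3,2)
Op 6: place WK@(5,5)
Op 7: place WR@(5,4)
Op 8: place BN@(1,5)
Per-piece attacks for W:
  WK@(3,2): attacks (3,3) (3,1) (4,2) (2,2) (4,3) (4,1) (2,3) (2,1)
  WR@(5,4): attacks (5,5) (5,3) (5,2) (5,1) (5,0) (4,4) (3,4) (2,4) (1,4) (0,4) [ray(0,1) blocked at (5,5)]
  WK@(5,5): attacks (5,4) (4,5) (4,4)
Union (20 distinct): (0,4) (1,4) (2,1) (2,2) (2,3) (2,4) (3,1) (3,3) (3,4) (4,1) (4,2) (4,3) (4,4) (4,5) (5,0) (5,1) (5,2) (5,3) (5,4) (5,5)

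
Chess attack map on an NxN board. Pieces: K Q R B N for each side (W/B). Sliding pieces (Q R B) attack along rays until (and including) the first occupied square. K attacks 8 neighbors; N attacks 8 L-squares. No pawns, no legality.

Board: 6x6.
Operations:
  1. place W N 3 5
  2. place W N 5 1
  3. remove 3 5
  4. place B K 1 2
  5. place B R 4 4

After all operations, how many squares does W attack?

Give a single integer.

Op 1: place WN@(3,5)
Op 2: place WN@(5,1)
Op 3: remove (3,5)
Op 4: place BK@(1,2)
Op 5: place BR@(4,4)
Per-piece attacks for W:
  WN@(5,1): attacks (4,3) (3,2) (3,0)
Union (3 distinct): (3,0) (3,2) (4,3)

Answer: 3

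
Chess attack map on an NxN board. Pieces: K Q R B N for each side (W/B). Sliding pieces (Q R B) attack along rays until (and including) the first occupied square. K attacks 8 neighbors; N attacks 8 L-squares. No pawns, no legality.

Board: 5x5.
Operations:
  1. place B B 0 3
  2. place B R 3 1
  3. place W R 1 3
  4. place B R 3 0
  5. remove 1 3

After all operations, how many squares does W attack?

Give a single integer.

Op 1: place BB@(0,3)
Op 2: place BR@(3,1)
Op 3: place WR@(1,3)
Op 4: place BR@(3,0)
Op 5: remove (1,3)
Per-piece attacks for W:
Union (0 distinct): (none)

Answer: 0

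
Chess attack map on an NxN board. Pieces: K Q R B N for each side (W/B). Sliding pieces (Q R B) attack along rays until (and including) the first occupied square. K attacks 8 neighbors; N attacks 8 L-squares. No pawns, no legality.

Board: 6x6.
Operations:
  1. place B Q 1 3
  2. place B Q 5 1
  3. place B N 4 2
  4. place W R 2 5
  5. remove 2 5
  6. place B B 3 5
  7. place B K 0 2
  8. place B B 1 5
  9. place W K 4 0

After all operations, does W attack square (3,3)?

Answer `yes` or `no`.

Answer: no

Derivation:
Op 1: place BQ@(1,3)
Op 2: place BQ@(5,1)
Op 3: place BN@(4,2)
Op 4: place WR@(2,5)
Op 5: remove (2,5)
Op 6: place BB@(3,5)
Op 7: place BK@(0,2)
Op 8: place BB@(1,5)
Op 9: place WK@(4,0)
Per-piece attacks for W:
  WK@(4,0): attacks (4,1) (5,0) (3,0) (5,1) (3,1)
W attacks (3,3): no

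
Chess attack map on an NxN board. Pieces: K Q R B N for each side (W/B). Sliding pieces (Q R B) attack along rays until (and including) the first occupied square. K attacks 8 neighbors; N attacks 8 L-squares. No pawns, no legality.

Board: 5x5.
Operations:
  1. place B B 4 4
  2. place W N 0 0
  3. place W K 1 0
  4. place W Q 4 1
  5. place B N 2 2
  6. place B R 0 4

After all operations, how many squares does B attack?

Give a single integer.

Op 1: place BB@(4,4)
Op 2: place WN@(0,0)
Op 3: place WK@(1,0)
Op 4: place WQ@(4,1)
Op 5: place BN@(2,2)
Op 6: place BR@(0,4)
Per-piece attacks for B:
  BR@(0,4): attacks (0,3) (0,2) (0,1) (0,0) (1,4) (2,4) (3,4) (4,4) [ray(0,-1) blocked at (0,0); ray(1,0) blocked at (4,4)]
  BN@(2,2): attacks (3,4) (4,3) (1,4) (0,3) (3,0) (4,1) (1,0) (0,1)
  BB@(4,4): attacks (3,3) (2,2) [ray(-1,-1) blocked at (2,2)]
Union (14 distinct): (0,0) (0,1) (0,2) (0,3) (1,0) (1,4) (2,2) (2,4) (3,0) (3,3) (3,4) (4,1) (4,3) (4,4)

Answer: 14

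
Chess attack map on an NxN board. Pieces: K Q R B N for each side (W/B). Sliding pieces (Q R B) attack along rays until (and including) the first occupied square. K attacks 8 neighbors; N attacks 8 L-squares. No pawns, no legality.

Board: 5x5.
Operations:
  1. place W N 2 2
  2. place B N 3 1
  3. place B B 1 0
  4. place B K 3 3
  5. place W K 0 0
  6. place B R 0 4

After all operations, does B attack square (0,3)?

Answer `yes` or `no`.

Answer: yes

Derivation:
Op 1: place WN@(2,2)
Op 2: place BN@(3,1)
Op 3: place BB@(1,0)
Op 4: place BK@(3,3)
Op 5: place WK@(0,0)
Op 6: place BR@(0,4)
Per-piece attacks for B:
  BR@(0,4): attacks (0,3) (0,2) (0,1) (0,0) (1,4) (2,4) (3,4) (4,4) [ray(0,-1) blocked at (0,0)]
  BB@(1,0): attacks (2,1) (3,2) (4,3) (0,1)
  BN@(3,1): attacks (4,3) (2,3) (1,2) (1,0)
  BK@(3,3): attacks (3,4) (3,2) (4,3) (2,3) (4,4) (4,2) (2,4) (2,2)
B attacks (0,3): yes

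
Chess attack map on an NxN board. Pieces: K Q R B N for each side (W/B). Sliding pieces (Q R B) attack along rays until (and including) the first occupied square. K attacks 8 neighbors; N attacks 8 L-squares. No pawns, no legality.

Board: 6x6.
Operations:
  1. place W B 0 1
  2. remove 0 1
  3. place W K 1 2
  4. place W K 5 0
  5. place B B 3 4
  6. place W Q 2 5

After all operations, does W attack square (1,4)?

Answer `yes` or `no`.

Op 1: place WB@(0,1)
Op 2: remove (0,1)
Op 3: place WK@(1,2)
Op 4: place WK@(5,0)
Op 5: place BB@(3,4)
Op 6: place WQ@(2,5)
Per-piece attacks for W:
  WK@(1,2): attacks (1,3) (1,1) (2,2) (0,2) (2,3) (2,1) (0,3) (0,1)
  WQ@(2,5): attacks (2,4) (2,3) (2,2) (2,1) (2,0) (3,5) (4,5) (5,5) (1,5) (0,5) (3,4) (1,4) (0,3) [ray(1,-1) blocked at (3,4)]
  WK@(5,0): attacks (5,1) (4,0) (4,1)
W attacks (1,4): yes

Answer: yes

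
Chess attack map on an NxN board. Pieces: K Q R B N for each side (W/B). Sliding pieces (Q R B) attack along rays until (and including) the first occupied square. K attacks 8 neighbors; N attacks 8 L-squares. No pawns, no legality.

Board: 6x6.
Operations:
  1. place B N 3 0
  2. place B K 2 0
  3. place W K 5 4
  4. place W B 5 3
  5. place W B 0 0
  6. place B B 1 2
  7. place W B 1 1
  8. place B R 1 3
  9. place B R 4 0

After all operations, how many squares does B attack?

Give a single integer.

Op 1: place BN@(3,0)
Op 2: place BK@(2,0)
Op 3: place WK@(5,4)
Op 4: place WB@(5,3)
Op 5: place WB@(0,0)
Op 6: place BB@(1,2)
Op 7: place WB@(1,1)
Op 8: place BR@(1,3)
Op 9: place BR@(4,0)
Per-piece attacks for B:
  BB@(1,2): attacks (2,3) (3,4) (4,5) (2,1) (3,0) (0,3) (0,1) [ray(1,-1) blocked at (3,0)]
  BR@(1,3): attacks (1,4) (1,5) (1,2) (2,3) (3,3) (4,3) (5,3) (0,3) [ray(0,-1) blocked at (1,2); ray(1,0) blocked at (5,3)]
  BK@(2,0): attacks (2,1) (3,0) (1,0) (3,1) (1,1)
  BN@(3,0): attacks (4,2) (5,1) (2,2) (1,1)
  BR@(4,0): attacks (4,1) (4,2) (4,3) (4,4) (4,5) (5,0) (3,0) [ray(-1,0) blocked at (3,0)]
Union (22 distinct): (0,1) (0,3) (1,0) (1,1) (1,2) (1,4) (1,5) (2,1) (2,2) (2,3) (3,0) (3,1) (3,3) (3,4) (4,1) (4,2) (4,3) (4,4) (4,5) (5,0) (5,1) (5,3)

Answer: 22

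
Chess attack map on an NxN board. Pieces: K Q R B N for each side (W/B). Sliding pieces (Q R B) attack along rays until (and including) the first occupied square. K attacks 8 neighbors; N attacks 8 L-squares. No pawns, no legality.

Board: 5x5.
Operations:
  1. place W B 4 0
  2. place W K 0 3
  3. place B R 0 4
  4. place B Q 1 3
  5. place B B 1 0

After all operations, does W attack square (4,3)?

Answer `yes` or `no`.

Answer: no

Derivation:
Op 1: place WB@(4,0)
Op 2: place WK@(0,3)
Op 3: place BR@(0,4)
Op 4: place BQ@(1,3)
Op 5: place BB@(1,0)
Per-piece attacks for W:
  WK@(0,3): attacks (0,4) (0,2) (1,3) (1,4) (1,2)
  WB@(4,0): attacks (3,1) (2,2) (1,3) [ray(-1,1) blocked at (1,3)]
W attacks (4,3): no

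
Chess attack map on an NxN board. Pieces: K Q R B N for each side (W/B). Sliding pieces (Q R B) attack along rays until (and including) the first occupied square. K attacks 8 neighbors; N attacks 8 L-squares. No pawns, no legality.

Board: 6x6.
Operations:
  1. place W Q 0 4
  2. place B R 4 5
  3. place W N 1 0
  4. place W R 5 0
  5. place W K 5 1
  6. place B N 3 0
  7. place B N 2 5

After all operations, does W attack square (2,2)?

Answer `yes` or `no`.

Op 1: place WQ@(0,4)
Op 2: place BR@(4,5)
Op 3: place WN@(1,0)
Op 4: place WR@(5,0)
Op 5: place WK@(5,1)
Op 6: place BN@(3,0)
Op 7: place BN@(2,5)
Per-piece attacks for W:
  WQ@(0,4): attacks (0,5) (0,3) (0,2) (0,1) (0,0) (1,4) (2,4) (3,4) (4,4) (5,4) (1,5) (1,3) (2,2) (3,1) (4,0)
  WN@(1,0): attacks (2,2) (3,1) (0,2)
  WR@(5,0): attacks (5,1) (4,0) (3,0) [ray(0,1) blocked at (5,1); ray(-1,0) blocked at (3,0)]
  WK@(5,1): attacks (5,2) (5,0) (4,1) (4,2) (4,0)
W attacks (2,2): yes

Answer: yes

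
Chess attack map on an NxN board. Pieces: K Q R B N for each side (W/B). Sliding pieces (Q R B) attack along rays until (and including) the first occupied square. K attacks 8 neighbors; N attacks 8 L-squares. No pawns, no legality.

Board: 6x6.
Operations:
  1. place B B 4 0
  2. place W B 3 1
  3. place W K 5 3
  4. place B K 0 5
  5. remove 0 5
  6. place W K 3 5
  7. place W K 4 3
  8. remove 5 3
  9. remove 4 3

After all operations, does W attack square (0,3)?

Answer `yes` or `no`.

Op 1: place BB@(4,0)
Op 2: place WB@(3,1)
Op 3: place WK@(5,3)
Op 4: place BK@(0,5)
Op 5: remove (0,5)
Op 6: place WK@(3,5)
Op 7: place WK@(4,3)
Op 8: remove (5,3)
Op 9: remove (4,3)
Per-piece attacks for W:
  WB@(3,1): attacks (4,2) (5,3) (4,0) (2,2) (1,3) (0,4) (2,0) [ray(1,-1) blocked at (4,0)]
  WK@(3,5): attacks (3,4) (4,5) (2,5) (4,4) (2,4)
W attacks (0,3): no

Answer: no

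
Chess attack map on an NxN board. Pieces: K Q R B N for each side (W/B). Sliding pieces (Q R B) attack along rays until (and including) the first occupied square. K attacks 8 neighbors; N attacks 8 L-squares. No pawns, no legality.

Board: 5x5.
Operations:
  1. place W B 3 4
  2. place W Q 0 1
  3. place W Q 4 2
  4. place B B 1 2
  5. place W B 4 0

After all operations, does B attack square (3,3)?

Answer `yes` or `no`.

Answer: no

Derivation:
Op 1: place WB@(3,4)
Op 2: place WQ@(0,1)
Op 3: place WQ@(4,2)
Op 4: place BB@(1,2)
Op 5: place WB@(4,0)
Per-piece attacks for B:
  BB@(1,2): attacks (2,3) (3,4) (2,1) (3,0) (0,3) (0,1) [ray(1,1) blocked at (3,4); ray(-1,-1) blocked at (0,1)]
B attacks (3,3): no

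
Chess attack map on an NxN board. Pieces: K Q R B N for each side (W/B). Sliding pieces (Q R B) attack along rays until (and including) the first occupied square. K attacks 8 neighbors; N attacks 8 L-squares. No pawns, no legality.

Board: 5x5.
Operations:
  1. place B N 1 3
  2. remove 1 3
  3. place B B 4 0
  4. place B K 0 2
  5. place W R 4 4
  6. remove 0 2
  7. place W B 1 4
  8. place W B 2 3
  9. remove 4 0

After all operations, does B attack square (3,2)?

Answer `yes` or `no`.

Answer: no

Derivation:
Op 1: place BN@(1,3)
Op 2: remove (1,3)
Op 3: place BB@(4,0)
Op 4: place BK@(0,2)
Op 5: place WR@(4,4)
Op 6: remove (0,2)
Op 7: place WB@(1,4)
Op 8: place WB@(2,3)
Op 9: remove (4,0)
Per-piece attacks for B:
B attacks (3,2): no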